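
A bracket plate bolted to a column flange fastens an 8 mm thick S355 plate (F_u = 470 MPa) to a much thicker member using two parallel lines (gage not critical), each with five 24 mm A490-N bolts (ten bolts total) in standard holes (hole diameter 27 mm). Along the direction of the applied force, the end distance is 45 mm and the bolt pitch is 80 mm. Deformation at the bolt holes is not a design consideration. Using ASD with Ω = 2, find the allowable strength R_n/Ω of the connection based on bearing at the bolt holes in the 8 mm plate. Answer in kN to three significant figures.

1260 kN

Per bolt r_n = 1.5 l_c t F_u ≤ 3.0 d t F_u; upper limit = 3.0 × 24 × 8 × 470 / 1000 = 270.7 kN.
Edge bolt: l_c = 45 − 27/2 = 31.5 mm → 1.5 × 31.5 × 8 × 470 / 1000 = 177.7 → r_n = 177.7 kN.
Interior bolts: l_c = 80 − 27 = 53 mm → 1.5 × 53 × 8 × 470 / 1000 = 298.9 → r_n = 270.7 kN.
R_n = 2 × 177.7 + 8 × 270.7 = 2521 kN.
Allowable strength R_n/Ω = 2521 / 2 = 1260 kN.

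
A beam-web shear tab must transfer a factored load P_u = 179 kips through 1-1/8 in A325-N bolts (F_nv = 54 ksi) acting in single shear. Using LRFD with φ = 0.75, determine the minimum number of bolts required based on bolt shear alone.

A_b = π·1.125²/4 = 0.994 in².
Per-bolt design strength φR_n = 0.75 × 54 × 0.994 × 1 = 40.26 kips.
n ≥ 179 / 40.26 = 4.446 → use 5 bolts.

5 bolts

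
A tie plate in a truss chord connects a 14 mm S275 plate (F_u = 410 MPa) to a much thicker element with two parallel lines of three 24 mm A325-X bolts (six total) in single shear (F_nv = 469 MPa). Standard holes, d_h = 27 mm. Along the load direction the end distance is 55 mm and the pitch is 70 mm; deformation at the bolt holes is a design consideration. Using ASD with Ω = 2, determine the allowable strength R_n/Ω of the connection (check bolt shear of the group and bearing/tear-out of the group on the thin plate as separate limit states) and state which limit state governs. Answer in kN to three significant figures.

Bolt shear: A_b = π·24²/4 = 452.4 mm²; R_n = 469 × 452.4 × 6 × 1 / 1000 = 1273 kN → 1273 / 2 = 637 kN.
Bearing (1.2 l_c t F_u ≤ 2.4 d t F_u): upper limit = 2.4·24·14·410 / 1000 = 330.6 kN.
  Edge l_c = 55 − 27/2 = 41.5 → r_n = 285.9 kN; interior l_c = 70 − 27 = 43 → r_n = 296.2 kN.
  R_n,bearing = 2·285.9 + 4·296.2 = 1756 kN → 1756 / 2 = 878 kN.
Bolt shear governs: 637 kN.

637 kN (bolt shear governs)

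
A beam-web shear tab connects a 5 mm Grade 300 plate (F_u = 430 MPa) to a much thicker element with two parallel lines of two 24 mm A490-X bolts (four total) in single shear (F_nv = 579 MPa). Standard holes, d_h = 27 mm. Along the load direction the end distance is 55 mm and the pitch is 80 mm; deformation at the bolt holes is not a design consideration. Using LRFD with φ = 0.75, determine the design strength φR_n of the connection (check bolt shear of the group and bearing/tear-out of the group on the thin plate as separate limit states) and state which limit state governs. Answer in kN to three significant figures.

Bolt shear: A_b = π·24²/4 = 452.4 mm²; R_n = 579 × 452.4 × 4 × 1 / 1000 = 1048 kN → 0.75 × 1048 = 786 kN.
Bearing (1.5 l_c t F_u ≤ 3.0 d t F_u): upper limit = 3.0·24·5·430 / 1000 = 154.8 kN.
  Edge l_c = 55 − 27/2 = 41.5 → r_n = 133.8 kN; interior l_c = 80 − 27 = 53 → r_n = 154.8 kN.
  R_n,bearing = 2·133.8 + 2·154.8 = 577.3 kN → 0.75 × 577.3 = 433 kN.
Bearing governs: 433 kN.

433 kN (bearing governs)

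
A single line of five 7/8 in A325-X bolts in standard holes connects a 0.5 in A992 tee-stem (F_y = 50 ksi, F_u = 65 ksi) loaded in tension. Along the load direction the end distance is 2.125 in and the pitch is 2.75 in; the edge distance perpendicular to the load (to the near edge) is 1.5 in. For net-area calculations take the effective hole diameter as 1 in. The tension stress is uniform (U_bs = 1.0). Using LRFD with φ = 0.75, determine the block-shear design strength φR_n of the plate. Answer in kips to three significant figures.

151 kips

Shear plane L_v = 2.125 + 4·2.75 = 13.12 in; A_gv = 13.12 × 0.5 = 6.562 in².
A_nv = (13.12 − 4.5·1) × 0.5 = 4.312 in².
A_nt = (1.5 − 0.5·1) × 0.5 = 0.5 in².
0.6 F_u A_nv = 168.2 kips; 0.6 F_y A_gv = 196.9 kips → shear rupture governs the shear term.
R_n = 168.2 + 1.0 × 65 × 0.5 = 200.7 kips.
Design strength φR_n = 0.75 × 200.7 = 151 kips.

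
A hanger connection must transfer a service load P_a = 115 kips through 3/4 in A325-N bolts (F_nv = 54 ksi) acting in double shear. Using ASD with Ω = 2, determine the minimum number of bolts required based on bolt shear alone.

5 bolts

A_b = π·0.75²/4 = 0.4418 in².
Per-bolt allowable strength R_n/Ω = 54 × 0.4418 × 2 / 2 = 23.86 kips.
n ≥ 115 / 23.86 = 4.82 → use 5 bolts.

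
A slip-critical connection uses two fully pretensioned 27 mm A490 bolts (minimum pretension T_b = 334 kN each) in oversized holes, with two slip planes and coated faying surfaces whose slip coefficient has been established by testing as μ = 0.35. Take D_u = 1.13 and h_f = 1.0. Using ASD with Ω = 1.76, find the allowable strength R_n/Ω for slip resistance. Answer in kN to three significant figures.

300 kN

R_n = μ · D_u · h_f · T_b · n_s · n_b = 0.35 × 1.13 × 1.0 × 334 × 2 × 2 = 528.4 kN.
Allowable strength R_n/Ω = 528.4 / 1.76 = 300 kN.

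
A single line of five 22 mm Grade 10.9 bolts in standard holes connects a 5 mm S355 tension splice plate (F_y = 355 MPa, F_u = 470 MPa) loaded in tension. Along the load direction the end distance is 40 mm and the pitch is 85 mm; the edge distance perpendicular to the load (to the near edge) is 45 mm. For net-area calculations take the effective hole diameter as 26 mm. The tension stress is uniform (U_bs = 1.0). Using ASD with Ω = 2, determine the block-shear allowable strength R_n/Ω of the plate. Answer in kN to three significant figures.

223 kN

Shear plane L_v = 40 + 4·85 = 380 mm; A_gv = 380 × 5 = 1900 mm².
A_nv = (380 − 4.5·26) × 5 = 1315 mm².
A_nt = (45 − 0.5·26) × 5 = 160 mm².
0.6 F_u A_nv = 370.8 kN; 0.6 F_y A_gv = 404.7 kN → shear rupture governs the shear term.
R_n = 370.8 + 1.0 × 470 × 160 / 1000 = 446 kN.
Allowable strength R_n/Ω = 446 / 2 = 223 kN.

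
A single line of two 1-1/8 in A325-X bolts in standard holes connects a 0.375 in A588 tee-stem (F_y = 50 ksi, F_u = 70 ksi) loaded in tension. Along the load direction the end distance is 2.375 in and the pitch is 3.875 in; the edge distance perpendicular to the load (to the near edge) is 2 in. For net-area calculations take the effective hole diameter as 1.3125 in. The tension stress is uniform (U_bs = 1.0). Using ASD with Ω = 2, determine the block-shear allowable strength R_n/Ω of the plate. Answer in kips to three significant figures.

51.4 kips

Shear plane L_v = 2.375 + 1·3.875 = 6.25 in; A_gv = 6.25 × 0.375 = 2.344 in².
A_nv = (6.25 − 1.5·1.3125) × 0.375 = 1.605 in².
A_nt = (2 − 0.5·1.3125) × 0.375 = 0.5039 in².
0.6 F_u A_nv = 67.43 kips; 0.6 F_y A_gv = 70.31 kips → shear rupture governs the shear term.
R_n = 67.43 + 1.0 × 70 × 0.5039 = 102.7 kips.
Allowable strength R_n/Ω = 102.7 / 2 = 51.4 kips.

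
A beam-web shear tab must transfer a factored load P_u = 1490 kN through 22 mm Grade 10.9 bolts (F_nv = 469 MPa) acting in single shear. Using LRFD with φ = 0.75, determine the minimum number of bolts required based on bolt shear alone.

12 bolts

A_b = π·22²/4 = 380.1 mm².
Per-bolt design strength φR_n = 0.75 × 469 × 380.1 × 1 / 1000 = 133.7 kN.
n ≥ 1490 / 133.7 = 11.14 → use 12 bolts.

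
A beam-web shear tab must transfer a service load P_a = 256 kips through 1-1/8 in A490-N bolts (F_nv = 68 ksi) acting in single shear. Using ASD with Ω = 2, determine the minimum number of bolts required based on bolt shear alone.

8 bolts

A_b = π·1.125²/4 = 0.994 in².
Per-bolt allowable strength R_n/Ω = 68 × 0.994 × 1 / 2 = 33.8 kips.
n ≥ 256 / 33.8 = 7.575 → use 8 bolts.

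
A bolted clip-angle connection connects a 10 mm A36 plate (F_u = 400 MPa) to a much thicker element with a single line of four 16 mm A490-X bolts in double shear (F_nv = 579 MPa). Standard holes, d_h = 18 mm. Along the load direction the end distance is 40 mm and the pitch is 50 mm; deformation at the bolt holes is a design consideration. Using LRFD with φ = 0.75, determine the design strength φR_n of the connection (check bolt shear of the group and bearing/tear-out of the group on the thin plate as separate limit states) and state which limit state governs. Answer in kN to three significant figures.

457 kN (bearing governs)

Bolt shear: A_b = π·16²/4 = 201.1 mm²; R_n = 579 × 201.1 × 4 × 2 / 1000 = 931.3 kN → 0.75 × 931.3 = 698 kN.
Bearing (1.2 l_c t F_u ≤ 2.4 d t F_u): upper limit = 2.4·16·10·400 / 1000 = 153.6 kN.
  Edge l_c = 40 − 18/2 = 31 → r_n = 148.8 kN; interior l_c = 50 − 18 = 32 → r_n = 153.6 kN.
  R_n,bearing = 1·148.8 + 3·153.6 = 609.6 kN → 0.75 × 609.6 = 457 kN.
Bearing governs: 457 kN.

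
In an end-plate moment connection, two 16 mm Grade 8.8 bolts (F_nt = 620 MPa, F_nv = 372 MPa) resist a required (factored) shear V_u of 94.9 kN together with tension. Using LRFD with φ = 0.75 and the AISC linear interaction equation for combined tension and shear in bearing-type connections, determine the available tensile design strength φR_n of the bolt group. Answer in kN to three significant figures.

84.9 kN

A_b = π·16²/4 = 201.1 mm²; f_rv = 94.9 × 1000 / (2 × 201.1) = 236 MPa.
F'_nt = 1.3 F_nt − (F_nt / φF_nv) f_rv = 1.3·620 − (620/(0.75·372))·236 = 281.6 MPa, capped at F_nt → F'_nt = 281.6 MPa.
R_n = F'_nt · A_b · n = 281.6 × 201.1 × 2 / 1000 = 113.2 kN.
Design strength φR_n = 0.75 × 113.2 = 84.9 kN.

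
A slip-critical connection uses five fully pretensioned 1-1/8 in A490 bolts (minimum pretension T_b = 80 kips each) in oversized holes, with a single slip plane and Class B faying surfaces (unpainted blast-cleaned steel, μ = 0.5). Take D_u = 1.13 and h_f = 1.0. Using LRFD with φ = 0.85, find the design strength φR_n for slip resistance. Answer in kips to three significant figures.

192 kips

R_n = μ · D_u · h_f · T_b · n_s · n_b = 0.5 × 1.13 × 1.0 × 80 × 1 × 5 = 226 kips.
Design strength φR_n = 0.85 × 226 = 192 kips.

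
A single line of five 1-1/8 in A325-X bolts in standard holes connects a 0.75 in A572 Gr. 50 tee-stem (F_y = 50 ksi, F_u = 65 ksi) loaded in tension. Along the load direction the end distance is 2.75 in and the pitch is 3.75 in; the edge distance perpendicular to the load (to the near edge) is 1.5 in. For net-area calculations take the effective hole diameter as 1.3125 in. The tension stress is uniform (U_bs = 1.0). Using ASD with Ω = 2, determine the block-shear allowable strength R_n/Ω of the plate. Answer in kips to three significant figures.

Shear plane L_v = 2.75 + 4·3.75 = 17.75 in; A_gv = 17.75 × 0.75 = 13.31 in².
A_nv = (17.75 − 4.5·1.3125) × 0.75 = 8.883 in².
A_nt = (1.5 − 0.5·1.3125) × 0.75 = 0.6328 in².
0.6 F_u A_nv = 346.4 kips; 0.6 F_y A_gv = 399.4 kips → shear rupture governs the shear term.
R_n = 346.4 + 1.0 × 65 × 0.6328 = 387.6 kips.
Allowable strength R_n/Ω = 387.6 / 2 = 194 kips.

194 kips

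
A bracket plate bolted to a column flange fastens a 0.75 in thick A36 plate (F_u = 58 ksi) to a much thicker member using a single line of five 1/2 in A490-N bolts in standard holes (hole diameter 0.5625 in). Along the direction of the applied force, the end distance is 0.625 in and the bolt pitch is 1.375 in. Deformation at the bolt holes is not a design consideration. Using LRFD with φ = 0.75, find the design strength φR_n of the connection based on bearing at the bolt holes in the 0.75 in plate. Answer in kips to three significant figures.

176 kips

Per bolt r_n = 1.5 l_c t F_u ≤ 3.0 d t F_u; upper limit = 3.0 × 0.5 × 0.75 × 58 = 65.25 kips.
Edge bolt: l_c = 0.625 − 0.5625/2 = 0.3438 in → 1.5 × 0.3438 × 0.75 × 58 = 22.43 → r_n = 22.43 kips.
Interior bolts: l_c = 1.375 − 0.5625 = 0.8125 in → 1.5 × 0.8125 × 0.75 × 58 = 53.02 → r_n = 53.02 kips.
R_n = 1 × 22.43 + 4 × 53.02 = 234.5 kips.
Design strength φR_n = 0.75 × 234.5 = 176 kips.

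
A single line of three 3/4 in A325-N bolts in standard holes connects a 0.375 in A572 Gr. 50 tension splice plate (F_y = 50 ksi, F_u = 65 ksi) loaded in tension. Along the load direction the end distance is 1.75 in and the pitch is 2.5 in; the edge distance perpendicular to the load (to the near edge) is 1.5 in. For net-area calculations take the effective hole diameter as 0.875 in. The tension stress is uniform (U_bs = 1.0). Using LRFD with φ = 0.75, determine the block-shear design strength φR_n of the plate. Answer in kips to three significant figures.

Shear plane L_v = 1.75 + 2·2.5 = 6.75 in; A_gv = 6.75 × 0.375 = 2.531 in².
A_nv = (6.75 − 2.5·0.875) × 0.375 = 1.711 in².
A_nt = (1.5 − 0.5·0.875) × 0.375 = 0.3984 in².
0.6 F_u A_nv = 66.73 kips; 0.6 F_y A_gv = 75.94 kips → shear rupture governs the shear term.
R_n = 66.73 + 1.0 × 65 × 0.3984 = 92.62 kips.
Design strength φR_n = 0.75 × 92.62 = 69.5 kips.

69.5 kips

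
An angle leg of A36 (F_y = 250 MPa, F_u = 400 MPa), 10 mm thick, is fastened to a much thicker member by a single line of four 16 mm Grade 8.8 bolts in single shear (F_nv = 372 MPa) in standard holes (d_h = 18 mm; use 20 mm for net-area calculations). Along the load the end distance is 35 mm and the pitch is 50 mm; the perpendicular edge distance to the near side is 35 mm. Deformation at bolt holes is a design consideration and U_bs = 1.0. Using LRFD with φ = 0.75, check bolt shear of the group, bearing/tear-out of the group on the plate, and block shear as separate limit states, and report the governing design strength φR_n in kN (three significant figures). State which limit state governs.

Bolt shear: A_b = π·16²/4 = 201.1 mm²; R_n = 372 × 201.1 × 4 × 1 / 1000 = 299.2 kN → 0.75 × 299.2 = 224 kN.
Bearing: edge l_c = 26, r_n = 124.8 kN; interior l_c = 32, r_n = 153.6 kN; R_n = 124.8 + 3·153.6 = 585.6 kN → 439 kN.
Block shear: A_gv = 1850, A_nv = 1150, A_nt = 250 mm²; R_n = min(0.6F_uA_nv, 0.6F_yA_gv) + U_bs·F_u·A_nt = 376 kN → 282 kN.
Bolt shear governs: 224 kN.

224 kN (bolt shear governs)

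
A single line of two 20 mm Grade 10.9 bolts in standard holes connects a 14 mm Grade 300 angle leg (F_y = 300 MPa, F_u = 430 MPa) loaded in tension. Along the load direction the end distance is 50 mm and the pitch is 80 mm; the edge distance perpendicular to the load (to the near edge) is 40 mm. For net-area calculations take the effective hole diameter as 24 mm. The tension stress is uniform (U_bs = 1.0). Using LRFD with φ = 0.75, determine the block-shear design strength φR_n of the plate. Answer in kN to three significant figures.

372 kN

Shear plane L_v = 50 + 1·80 = 130 mm; A_gv = 130 × 14 = 1820 mm².
A_nv = (130 − 1.5·24) × 14 = 1316 mm².
A_nt = (40 − 0.5·24) × 14 = 392 mm².
0.6 F_u A_nv = 339.5 kN; 0.6 F_y A_gv = 327.6 kN → shear yielding governs the shear term.
R_n = 327.6 + 1.0 × 430 × 392 / 1000 = 496.2 kN.
Design strength φR_n = 0.75 × 496.2 = 372 kN.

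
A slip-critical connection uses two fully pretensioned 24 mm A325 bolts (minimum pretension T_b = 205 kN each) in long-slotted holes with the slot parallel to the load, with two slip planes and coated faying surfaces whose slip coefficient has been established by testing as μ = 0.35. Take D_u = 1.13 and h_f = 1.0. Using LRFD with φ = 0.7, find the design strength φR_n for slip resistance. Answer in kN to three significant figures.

R_n = μ · D_u · h_f · T_b · n_s · n_b = 0.35 × 1.13 × 1.0 × 205 × 2 × 2 = 324.3 kN.
Design strength φR_n = 0.7 × 324.3 = 227 kN.

227 kN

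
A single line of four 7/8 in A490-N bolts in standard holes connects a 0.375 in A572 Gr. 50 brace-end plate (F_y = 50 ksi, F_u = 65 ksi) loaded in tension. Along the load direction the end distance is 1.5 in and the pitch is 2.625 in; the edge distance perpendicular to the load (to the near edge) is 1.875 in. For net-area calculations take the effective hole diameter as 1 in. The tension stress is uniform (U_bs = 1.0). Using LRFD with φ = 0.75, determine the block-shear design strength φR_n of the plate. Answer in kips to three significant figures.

Shear plane L_v = 1.5 + 3·2.625 = 9.375 in; A_gv = 9.375 × 0.375 = 3.516 in².
A_nv = (9.375 − 3.5·1) × 0.375 = 2.203 in².
A_nt = (1.875 − 0.5·1) × 0.375 = 0.5156 in².
0.6 F_u A_nv = 85.92 kips; 0.6 F_y A_gv = 105.5 kips → shear rupture governs the shear term.
R_n = 85.92 + 1.0 × 65 × 0.5156 = 119.4 kips.
Design strength φR_n = 0.75 × 119.4 = 89.6 kips.

89.6 kips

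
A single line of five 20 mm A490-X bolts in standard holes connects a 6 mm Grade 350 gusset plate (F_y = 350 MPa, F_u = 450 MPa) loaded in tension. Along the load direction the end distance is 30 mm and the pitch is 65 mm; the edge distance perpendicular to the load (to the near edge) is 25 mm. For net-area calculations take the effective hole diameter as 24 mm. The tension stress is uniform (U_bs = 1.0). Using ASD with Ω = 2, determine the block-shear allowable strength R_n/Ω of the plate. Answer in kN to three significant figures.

Shear plane L_v = 30 + 4·65 = 290 mm; A_gv = 290 × 6 = 1740 mm².
A_nv = (290 − 4.5·24) × 6 = 1092 mm².
A_nt = (25 − 0.5·24) × 6 = 78 mm².
0.6 F_u A_nv = 294.8 kN; 0.6 F_y A_gv = 365.4 kN → shear rupture governs the shear term.
R_n = 294.8 + 1.0 × 450 × 78 / 1000 = 329.9 kN.
Allowable strength R_n/Ω = 329.9 / 2 = 165 kN.

165 kN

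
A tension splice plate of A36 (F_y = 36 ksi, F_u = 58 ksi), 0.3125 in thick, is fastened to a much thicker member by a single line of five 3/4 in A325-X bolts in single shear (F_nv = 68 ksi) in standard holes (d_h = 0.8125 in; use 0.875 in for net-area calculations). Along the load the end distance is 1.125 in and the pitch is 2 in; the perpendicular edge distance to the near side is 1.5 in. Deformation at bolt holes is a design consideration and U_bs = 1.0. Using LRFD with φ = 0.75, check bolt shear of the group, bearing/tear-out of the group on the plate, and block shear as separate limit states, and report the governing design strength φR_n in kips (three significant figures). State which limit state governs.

Bolt shear: A_b = π·0.75²/4 = 0.4418 in²; R_n = 68 × 0.4418 × 5 × 1 = 150.2 kips → 0.75 × 150.2 = 113 kips.
Bearing: edge l_c = 0.7188, r_n = 15.63 kips; interior l_c = 1.188, r_n = 25.83 kips; R_n = 15.63 + 4·25.83 = 118.9 kips → 89.2 kips.
Block shear: A_gv = 2.852, A_nv = 1.621, A_nt = 0.332 in²; R_n = min(0.6F_uA_nv, 0.6F_yA_gv) + U_bs·F_u·A_nt = 75.67 kips → 56.8 kips.
Block shear governs: 56.8 kips.

56.8 kips (block shear governs)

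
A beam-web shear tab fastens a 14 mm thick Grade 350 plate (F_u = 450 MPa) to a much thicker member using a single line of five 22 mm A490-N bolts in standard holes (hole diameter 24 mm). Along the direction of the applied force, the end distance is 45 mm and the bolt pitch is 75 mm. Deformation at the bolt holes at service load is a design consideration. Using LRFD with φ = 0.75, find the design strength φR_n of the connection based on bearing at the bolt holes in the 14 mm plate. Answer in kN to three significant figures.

Per bolt r_n = 1.2 l_c t F_u ≤ 2.4 d t F_u; upper limit = 2.4 × 22 × 14 × 450 / 1000 = 332.6 kN.
Edge bolt: l_c = 45 − 24/2 = 33 mm → 1.2 × 33 × 14 × 450 / 1000 = 249.5 → r_n = 249.5 kN.
Interior bolts: l_c = 75 − 24 = 51 mm → 1.2 × 51 × 14 × 450 / 1000 = 385.6 → r_n = 332.6 kN.
R_n = 1 × 249.5 + 4 × 332.6 = 1580 kN.
Design strength φR_n = 0.75 × 1580 = 1190 kN.

1190 kN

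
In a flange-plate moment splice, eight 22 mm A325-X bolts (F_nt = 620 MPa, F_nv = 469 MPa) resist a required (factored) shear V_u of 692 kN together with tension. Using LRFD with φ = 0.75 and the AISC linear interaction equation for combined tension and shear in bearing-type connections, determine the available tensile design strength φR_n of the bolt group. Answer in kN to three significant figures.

924 kN

A_b = π·22²/4 = 380.1 mm²; f_rv = 692 × 1000 / (8 × 380.1) = 227.6 MPa.
F'_nt = 1.3 F_nt − (F_nt / φF_nv) f_rv = 1.3·620 − (620/(0.75·469))·227.6 = 404.9 MPa, capped at F_nt → F'_nt = 404.9 MPa.
R_n = F'_nt · A_b · n = 404.9 × 380.1 × 8 / 1000 = 1231 kN.
Design strength φR_n = 0.75 × 1231 = 924 kN.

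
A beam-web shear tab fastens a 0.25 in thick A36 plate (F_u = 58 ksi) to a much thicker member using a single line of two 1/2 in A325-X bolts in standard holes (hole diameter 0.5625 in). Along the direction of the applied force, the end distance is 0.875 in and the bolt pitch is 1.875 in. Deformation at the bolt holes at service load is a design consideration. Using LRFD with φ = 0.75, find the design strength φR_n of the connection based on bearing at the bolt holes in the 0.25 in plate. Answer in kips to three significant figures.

20.8 kips

Per bolt r_n = 1.2 l_c t F_u ≤ 2.4 d t F_u; upper limit = 2.4 × 0.5 × 0.25 × 58 = 17.4 kips.
Edge bolt: l_c = 0.875 − 0.5625/2 = 0.5938 in → 1.2 × 0.5938 × 0.25 × 58 = 10.33 → r_n = 10.33 kips.
Interior bolts: l_c = 1.875 − 0.5625 = 1.312 in → 1.2 × 1.312 × 0.25 × 58 = 22.84 → r_n = 17.4 kips.
R_n = 1 × 10.33 + 1 × 17.4 = 27.73 kips.
Design strength φR_n = 0.75 × 27.73 = 20.8 kips.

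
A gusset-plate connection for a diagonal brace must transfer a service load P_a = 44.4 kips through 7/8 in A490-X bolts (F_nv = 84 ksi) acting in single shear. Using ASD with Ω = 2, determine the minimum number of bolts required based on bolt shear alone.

2 bolts

A_b = π·0.875²/4 = 0.6013 in².
Per-bolt allowable strength R_n/Ω = 84 × 0.6013 × 1 / 2 = 25.26 kips.
n ≥ 44.4 / 25.26 = 1.758 → use 2 bolts.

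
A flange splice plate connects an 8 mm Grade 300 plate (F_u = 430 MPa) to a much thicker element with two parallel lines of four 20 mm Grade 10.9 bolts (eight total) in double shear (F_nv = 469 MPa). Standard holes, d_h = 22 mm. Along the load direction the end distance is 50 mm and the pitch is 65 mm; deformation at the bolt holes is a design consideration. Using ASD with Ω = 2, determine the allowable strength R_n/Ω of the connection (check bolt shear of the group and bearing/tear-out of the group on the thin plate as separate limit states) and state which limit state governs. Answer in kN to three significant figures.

Bolt shear: A_b = π·20²/4 = 314.2 mm²; R_n = 469 × 314.2 × 8 × 2 / 1000 = 2357 kN → 2357 / 2 = 1180 kN.
Bearing (1.2 l_c t F_u ≤ 2.4 d t F_u): upper limit = 2.4·20·8·430 / 1000 = 165.1 kN.
  Edge l_c = 50 − 22/2 = 39 → r_n = 161 kN; interior l_c = 65 − 22 = 43 → r_n = 165.1 kN.
  R_n,bearing = 2·161 + 6·165.1 = 1313 kN → 1313 / 2 = 656 kN.
Bearing governs: 656 kN.

656 kN (bearing governs)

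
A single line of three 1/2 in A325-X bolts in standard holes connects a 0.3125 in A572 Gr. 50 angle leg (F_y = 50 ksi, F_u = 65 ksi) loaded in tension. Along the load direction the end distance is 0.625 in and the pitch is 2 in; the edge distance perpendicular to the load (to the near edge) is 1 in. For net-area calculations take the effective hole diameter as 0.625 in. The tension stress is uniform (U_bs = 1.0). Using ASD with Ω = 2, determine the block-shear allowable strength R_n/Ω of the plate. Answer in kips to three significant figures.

Shear plane L_v = 0.625 + 2·2 = 4.625 in; A_gv = 4.625 × 0.3125 = 1.445 in².
A_nv = (4.625 − 2.5·0.625) × 0.3125 = 0.957 in².
A_nt = (1 − 0.5·0.625) × 0.3125 = 0.2148 in².
0.6 F_u A_nv = 37.32 kips; 0.6 F_y A_gv = 43.36 kips → shear rupture governs the shear term.
R_n = 37.32 + 1.0 × 65 × 0.2148 = 51.29 kips.
Allowable strength R_n/Ω = 51.29 / 2 = 25.6 kips.

25.6 kips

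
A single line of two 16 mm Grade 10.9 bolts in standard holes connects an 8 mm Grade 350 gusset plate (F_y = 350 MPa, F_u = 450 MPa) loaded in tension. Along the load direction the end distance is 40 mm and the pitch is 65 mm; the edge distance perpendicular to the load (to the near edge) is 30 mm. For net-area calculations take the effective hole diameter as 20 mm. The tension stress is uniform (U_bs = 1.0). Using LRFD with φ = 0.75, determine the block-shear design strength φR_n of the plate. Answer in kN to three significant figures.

176 kN

Shear plane L_v = 40 + 1·65 = 105 mm; A_gv = 105 × 8 = 840 mm².
A_nv = (105 − 1.5·20) × 8 = 600 mm².
A_nt = (30 − 0.5·20) × 8 = 160 mm².
0.6 F_u A_nv = 162 kN; 0.6 F_y A_gv = 176.4 kN → shear rupture governs the shear term.
R_n = 162 + 1.0 × 450 × 160 / 1000 = 234 kN.
Design strength φR_n = 0.75 × 234 = 176 kN.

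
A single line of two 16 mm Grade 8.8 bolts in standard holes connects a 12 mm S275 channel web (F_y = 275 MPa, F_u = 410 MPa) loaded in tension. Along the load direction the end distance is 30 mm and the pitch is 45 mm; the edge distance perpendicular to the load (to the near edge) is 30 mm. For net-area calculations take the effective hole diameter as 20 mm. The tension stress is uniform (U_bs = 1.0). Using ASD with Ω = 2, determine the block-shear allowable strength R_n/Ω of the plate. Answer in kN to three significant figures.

Shear plane L_v = 30 + 1·45 = 75 mm; A_gv = 75 × 12 = 900 mm².
A_nv = (75 − 1.5·20) × 12 = 540 mm².
A_nt = (30 − 0.5·20) × 12 = 240 mm².
0.6 F_u A_nv = 132.8 kN; 0.6 F_y A_gv = 148.5 kN → shear rupture governs the shear term.
R_n = 132.8 + 1.0 × 410 × 240 / 1000 = 231.2 kN.
Allowable strength R_n/Ω = 231.2 / 2 = 116 kN.

116 kN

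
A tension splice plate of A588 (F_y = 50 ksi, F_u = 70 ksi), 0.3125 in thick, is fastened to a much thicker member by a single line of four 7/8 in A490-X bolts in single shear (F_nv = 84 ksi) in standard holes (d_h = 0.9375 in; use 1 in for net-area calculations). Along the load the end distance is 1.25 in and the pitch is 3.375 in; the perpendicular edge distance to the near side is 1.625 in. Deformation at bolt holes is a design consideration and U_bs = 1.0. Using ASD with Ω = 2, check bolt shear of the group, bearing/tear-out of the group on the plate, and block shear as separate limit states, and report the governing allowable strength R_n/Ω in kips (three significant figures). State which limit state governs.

64 kips (block shear governs)

Bolt shear: A_b = π·0.875²/4 = 0.6013 in²; R_n = 84 × 0.6013 × 4 × 1 = 202 kips → 202 / 2 = 101 kips.
Bearing: edge l_c = 0.7812, r_n = 20.51 kips; interior l_c = 2.438, r_n = 45.94 kips; R_n = 20.51 + 3·45.94 = 158.3 kips → 79.2 kips.
Block shear: A_gv = 3.555, A_nv = 2.461, A_nt = 0.3516 in²; R_n = min(0.6F_uA_nv, 0.6F_yA_gv) + U_bs·F_u·A_nt = 128 kips → 64 kips.
Block shear governs: 64 kips.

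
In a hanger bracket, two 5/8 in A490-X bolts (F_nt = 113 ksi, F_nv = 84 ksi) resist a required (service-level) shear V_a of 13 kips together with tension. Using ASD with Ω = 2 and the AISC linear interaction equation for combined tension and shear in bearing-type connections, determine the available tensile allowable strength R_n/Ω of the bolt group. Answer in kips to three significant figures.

27.6 kips

A_b = π·0.625²/4 = 0.3068 in²; f_rv = 13 / (2 × 0.3068) = 21.19 ksi.
F'_nt = 1.3 F_nt − (Ω F_nt / F_nv) f_rv = 1.3·113 − (2·113/84)·21.19 = 89.9 ksi, capped at F_nt → F'_nt = 89.9 ksi.
R_n = F'_nt · A_b · n = 89.9 × 0.3068 × 2 = 55.16 kips.
Allowable strength R_n/Ω = 55.16 / 2 = 27.6 kips.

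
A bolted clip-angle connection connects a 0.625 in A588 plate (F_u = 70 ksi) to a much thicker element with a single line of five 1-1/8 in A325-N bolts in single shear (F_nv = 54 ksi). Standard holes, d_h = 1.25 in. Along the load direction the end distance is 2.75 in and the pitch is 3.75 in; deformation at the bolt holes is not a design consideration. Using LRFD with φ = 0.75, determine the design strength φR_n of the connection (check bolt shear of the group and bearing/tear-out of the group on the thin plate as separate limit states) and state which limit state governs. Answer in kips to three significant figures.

Bolt shear: A_b = π·1.125²/4 = 0.994 in²; R_n = 54 × 0.994 × 5 × 1 = 268.4 kips → 0.75 × 268.4 = 201 kips.
Bearing (1.5 l_c t F_u ≤ 3.0 d t F_u): upper limit = 3.0·1.125·0.625·70 = 147.7 kips.
  Edge l_c = 2.75 − 1.25/2 = 2.125 → r_n = 139.5 kips; interior l_c = 3.75 − 1.25 = 2.5 → r_n = 147.7 kips.
  R_n,bearing = 1·139.5 + 4·147.7 = 730.1 kips → 0.75 × 730.1 = 548 kips.
Bolt shear governs: 201 kips.

201 kips (bolt shear governs)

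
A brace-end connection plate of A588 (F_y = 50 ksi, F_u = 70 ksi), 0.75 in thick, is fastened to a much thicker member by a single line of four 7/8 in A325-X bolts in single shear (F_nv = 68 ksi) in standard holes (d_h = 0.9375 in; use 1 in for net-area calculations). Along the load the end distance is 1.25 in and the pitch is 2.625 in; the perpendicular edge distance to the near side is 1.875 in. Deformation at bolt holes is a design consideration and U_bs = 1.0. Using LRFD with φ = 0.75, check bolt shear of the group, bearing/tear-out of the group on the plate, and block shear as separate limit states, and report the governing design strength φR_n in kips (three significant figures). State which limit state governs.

Bolt shear: A_b = π·0.875²/4 = 0.6013 in²; R_n = 68 × 0.6013 × 4 × 1 = 163.6 kips → 0.75 × 163.6 = 123 kips.
Bearing: edge l_c = 0.7812, r_n = 49.22 kips; interior l_c = 1.688, r_n = 106.3 kips; R_n = 49.22 + 3·106.3 = 368.2 kips → 276 kips.
Block shear: A_gv = 6.844, A_nv = 4.219, A_nt = 1.031 in²; R_n = min(0.6F_uA_nv, 0.6F_yA_gv) + U_bs·F_u·A_nt = 249.4 kips → 187 kips.
Bolt shear governs: 123 kips.

123 kips (bolt shear governs)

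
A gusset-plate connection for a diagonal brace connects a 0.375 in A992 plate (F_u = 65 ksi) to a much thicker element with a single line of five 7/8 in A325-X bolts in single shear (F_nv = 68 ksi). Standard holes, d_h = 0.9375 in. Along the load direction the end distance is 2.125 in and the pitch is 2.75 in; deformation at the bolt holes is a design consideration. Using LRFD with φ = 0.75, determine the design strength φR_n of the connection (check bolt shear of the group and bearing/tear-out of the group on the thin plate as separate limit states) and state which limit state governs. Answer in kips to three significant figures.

153 kips (bolt shear governs)

Bolt shear: A_b = π·0.875²/4 = 0.6013 in²; R_n = 68 × 0.6013 × 5 × 1 = 204.4 kips → 0.75 × 204.4 = 153 kips.
Bearing (1.2 l_c t F_u ≤ 2.4 d t F_u): upper limit = 2.4·0.875·0.375·65 = 51.19 kips.
  Edge l_c = 2.125 − 0.9375/2 = 1.656 → r_n = 48.45 kips; interior l_c = 2.75 − 0.9375 = 1.812 → r_n = 51.19 kips.
  R_n,bearing = 1·48.45 + 4·51.19 = 253.2 kips → 0.75 × 253.2 = 190 kips.
Bolt shear governs: 153 kips.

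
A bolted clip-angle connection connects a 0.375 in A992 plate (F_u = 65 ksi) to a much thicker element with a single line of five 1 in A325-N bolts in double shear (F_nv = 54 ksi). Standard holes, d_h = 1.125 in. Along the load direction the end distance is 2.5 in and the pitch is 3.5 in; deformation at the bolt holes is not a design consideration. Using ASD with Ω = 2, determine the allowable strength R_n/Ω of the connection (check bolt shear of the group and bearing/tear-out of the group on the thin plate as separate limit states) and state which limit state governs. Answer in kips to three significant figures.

Bolt shear: A_b = π·1²/4 = 0.7854 in²; R_n = 54 × 0.7854 × 5 × 2 = 424.1 kips → 424.1 / 2 = 212 kips.
Bearing (1.5 l_c t F_u ≤ 3.0 d t F_u): upper limit = 3.0·1·0.375·65 = 73.12 kips.
  Edge l_c = 2.5 − 1.125/2 = 1.938 → r_n = 70.84 kips; interior l_c = 3.5 − 1.125 = 2.375 → r_n = 73.12 kips.
  R_n,bearing = 1·70.84 + 4·73.12 = 363.3 kips → 363.3 / 2 = 182 kips.
Bearing governs: 182 kips.

182 kips (bearing governs)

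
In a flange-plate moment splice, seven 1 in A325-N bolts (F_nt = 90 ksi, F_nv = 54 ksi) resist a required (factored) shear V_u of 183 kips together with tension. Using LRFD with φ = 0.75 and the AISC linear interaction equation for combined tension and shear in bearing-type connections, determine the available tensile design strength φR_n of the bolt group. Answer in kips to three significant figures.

A_b = π·1²/4 = 0.7854 in²; f_rv = 183 / (7 × 0.7854) = 33.29 ksi.
F'_nt = 1.3 F_nt − (F_nt / φF_nv) f_rv = 1.3·90 − (90/(0.75·54))·33.29 = 43.03 ksi, capped at F_nt → F'_nt = 43.03 ksi.
R_n = F'_nt · A_b · n = 43.03 × 0.7854 × 7 = 236.6 kips.
Design strength φR_n = 0.75 × 236.6 = 177 kips.

177 kips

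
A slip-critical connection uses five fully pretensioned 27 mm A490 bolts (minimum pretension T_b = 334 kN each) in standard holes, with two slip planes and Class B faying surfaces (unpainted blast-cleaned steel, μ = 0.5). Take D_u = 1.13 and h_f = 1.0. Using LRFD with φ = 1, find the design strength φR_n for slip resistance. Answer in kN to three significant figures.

R_n = μ · D_u · h_f · T_b · n_s · n_b = 0.5 × 1.13 × 1.0 × 334 × 2 × 5 = 1887 kN.
Design strength φR_n = 1 × 1887 = 1890 kN.

1890 kN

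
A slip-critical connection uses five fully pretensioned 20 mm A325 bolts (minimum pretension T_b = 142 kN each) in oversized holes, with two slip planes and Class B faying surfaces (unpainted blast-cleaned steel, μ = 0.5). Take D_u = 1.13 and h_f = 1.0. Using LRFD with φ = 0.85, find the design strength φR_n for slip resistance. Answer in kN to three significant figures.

682 kN

R_n = μ · D_u · h_f · T_b · n_s · n_b = 0.5 × 1.13 × 1.0 × 142 × 2 × 5 = 802.3 kN.
Design strength φR_n = 0.85 × 802.3 = 682 kN.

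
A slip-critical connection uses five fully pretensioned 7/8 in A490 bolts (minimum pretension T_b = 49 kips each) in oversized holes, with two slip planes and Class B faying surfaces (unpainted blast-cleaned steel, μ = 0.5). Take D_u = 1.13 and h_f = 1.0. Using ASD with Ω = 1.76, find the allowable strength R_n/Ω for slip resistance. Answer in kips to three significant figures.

R_n = μ · D_u · h_f · T_b · n_s · n_b = 0.5 × 1.13 × 1.0 × 49 × 2 × 5 = 276.8 kips.
Allowable strength R_n/Ω = 276.8 / 1.76 = 157 kips.

157 kips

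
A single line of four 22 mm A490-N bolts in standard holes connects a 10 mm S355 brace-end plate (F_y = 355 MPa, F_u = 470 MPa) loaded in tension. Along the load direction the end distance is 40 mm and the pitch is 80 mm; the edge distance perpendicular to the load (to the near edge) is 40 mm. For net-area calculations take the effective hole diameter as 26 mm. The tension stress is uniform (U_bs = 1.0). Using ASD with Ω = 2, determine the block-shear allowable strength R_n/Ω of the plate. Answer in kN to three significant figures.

330 kN

Shear plane L_v = 40 + 3·80 = 280 mm; A_gv = 280 × 10 = 2800 mm².
A_nv = (280 − 3.5·26) × 10 = 1890 mm².
A_nt = (40 − 0.5·26) × 10 = 270 mm².
0.6 F_u A_nv = 533 kN; 0.6 F_y A_gv = 596.4 kN → shear rupture governs the shear term.
R_n = 533 + 1.0 × 470 × 270 / 1000 = 659.9 kN.
Allowable strength R_n/Ω = 659.9 / 2 = 330 kN.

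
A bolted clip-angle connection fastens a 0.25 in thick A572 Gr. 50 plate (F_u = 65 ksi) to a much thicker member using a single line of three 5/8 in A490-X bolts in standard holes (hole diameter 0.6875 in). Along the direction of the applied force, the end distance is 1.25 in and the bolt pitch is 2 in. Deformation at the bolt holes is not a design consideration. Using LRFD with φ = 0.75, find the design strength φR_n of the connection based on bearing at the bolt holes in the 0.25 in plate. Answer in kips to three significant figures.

62.3 kips

Per bolt r_n = 1.5 l_c t F_u ≤ 3.0 d t F_u; upper limit = 3.0 × 0.625 × 0.25 × 65 = 30.47 kips.
Edge bolt: l_c = 1.25 − 0.6875/2 = 0.9062 in → 1.5 × 0.9062 × 0.25 × 65 = 22.09 → r_n = 22.09 kips.
Interior bolts: l_c = 2 − 0.6875 = 1.312 in → 1.5 × 1.312 × 0.25 × 65 = 31.99 → r_n = 30.47 kips.
R_n = 1 × 22.09 + 2 × 30.47 = 83.03 kips.
Design strength φR_n = 0.75 × 83.03 = 62.3 kips.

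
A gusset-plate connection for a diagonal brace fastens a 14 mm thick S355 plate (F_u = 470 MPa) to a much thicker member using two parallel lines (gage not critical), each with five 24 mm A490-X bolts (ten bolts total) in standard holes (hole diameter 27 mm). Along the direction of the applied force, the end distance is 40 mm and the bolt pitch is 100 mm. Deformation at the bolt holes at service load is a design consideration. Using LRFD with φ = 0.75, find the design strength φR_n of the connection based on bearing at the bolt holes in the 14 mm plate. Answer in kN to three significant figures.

2590 kN

Per bolt r_n = 1.2 l_c t F_u ≤ 2.4 d t F_u; upper limit = 2.4 × 24 × 14 × 470 / 1000 = 379 kN.
Edge bolt: l_c = 40 − 27/2 = 26.5 mm → 1.2 × 26.5 × 14 × 470 / 1000 = 209.2 → r_n = 209.2 kN.
Interior bolts: l_c = 100 − 27 = 73 mm → 1.2 × 73 × 14 × 470 / 1000 = 576.4 → r_n = 379 kN.
R_n = 2 × 209.2 + 8 × 379 = 3451 kN.
Design strength φR_n = 0.75 × 3451 = 2590 kN.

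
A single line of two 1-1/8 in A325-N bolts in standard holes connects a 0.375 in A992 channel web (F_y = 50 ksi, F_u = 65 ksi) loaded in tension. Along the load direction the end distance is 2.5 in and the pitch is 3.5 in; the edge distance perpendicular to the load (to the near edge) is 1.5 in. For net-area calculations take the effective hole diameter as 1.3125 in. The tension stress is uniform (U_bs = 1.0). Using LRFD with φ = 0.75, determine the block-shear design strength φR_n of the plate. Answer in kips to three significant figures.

59.6 kips

Shear plane L_v = 2.5 + 1·3.5 = 6 in; A_gv = 6 × 0.375 = 2.25 in².
A_nv = (6 − 1.5·1.3125) × 0.375 = 1.512 in².
A_nt = (1.5 − 0.5·1.3125) × 0.375 = 0.3164 in².
0.6 F_u A_nv = 58.96 kips; 0.6 F_y A_gv = 67.5 kips → shear rupture governs the shear term.
R_n = 58.96 + 1.0 × 65 × 0.3164 = 79.52 kips.
Design strength φR_n = 0.75 × 79.52 = 59.6 kips.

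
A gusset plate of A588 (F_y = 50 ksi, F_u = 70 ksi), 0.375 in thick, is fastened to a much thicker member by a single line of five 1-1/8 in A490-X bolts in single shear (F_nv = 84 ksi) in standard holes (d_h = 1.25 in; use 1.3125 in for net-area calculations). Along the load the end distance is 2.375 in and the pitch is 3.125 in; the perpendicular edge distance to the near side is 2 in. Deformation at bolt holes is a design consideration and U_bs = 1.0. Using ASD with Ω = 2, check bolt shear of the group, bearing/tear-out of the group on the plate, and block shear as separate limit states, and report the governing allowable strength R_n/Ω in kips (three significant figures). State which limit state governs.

Bolt shear: A_b = π·1.125²/4 = 0.994 in²; R_n = 84 × 0.994 × 5 × 1 = 417.5 kips → 417.5 / 2 = 209 kips.
Bearing: edge l_c = 1.75, r_n = 55.13 kips; interior l_c = 1.875, r_n = 59.06 kips; R_n = 55.13 + 4·59.06 = 291.4 kips → 146 kips.
Block shear: A_gv = 5.578, A_nv = 3.363, A_nt = 0.5039 in²; R_n = min(0.6F_uA_nv, 0.6F_yA_gv) + U_bs·F_u·A_nt = 176.5 kips → 88.3 kips.
Block shear governs: 88.3 kips.

88.3 kips (block shear governs)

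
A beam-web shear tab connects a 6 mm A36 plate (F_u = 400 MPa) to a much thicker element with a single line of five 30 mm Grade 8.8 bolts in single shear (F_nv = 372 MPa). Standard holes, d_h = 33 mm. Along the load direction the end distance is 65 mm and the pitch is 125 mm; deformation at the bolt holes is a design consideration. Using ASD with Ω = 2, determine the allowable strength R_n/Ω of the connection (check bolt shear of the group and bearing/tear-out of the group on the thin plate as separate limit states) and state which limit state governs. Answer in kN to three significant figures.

Bolt shear: A_b = π·30²/4 = 706.9 mm²; R_n = 372 × 706.9 × 5 × 1 / 1000 = 1315 kN → 1315 / 2 = 657 kN.
Bearing (1.2 l_c t F_u ≤ 2.4 d t F_u): upper limit = 2.4·30·6·400 / 1000 = 172.8 kN.
  Edge l_c = 65 − 33/2 = 48.5 → r_n = 139.7 kN; interior l_c = 125 − 33 = 92 → r_n = 172.8 kN.
  R_n,bearing = 1·139.7 + 4·172.8 = 830.9 kN → 830.9 / 2 = 415 kN.
Bearing governs: 415 kN.

415 kN (bearing governs)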